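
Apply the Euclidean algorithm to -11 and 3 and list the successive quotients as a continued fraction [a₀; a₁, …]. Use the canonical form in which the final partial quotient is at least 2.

-11 = -4·3 + 1, so a_0 = -4
3 = 3·1 + 0, so a_1 = 3

[-4; 3]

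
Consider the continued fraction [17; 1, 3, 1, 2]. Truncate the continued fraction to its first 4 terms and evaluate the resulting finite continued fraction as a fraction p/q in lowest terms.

89/5

Work from the innermost term outward:
Start with 1.
3 + 1/(1/1) = 3 + 1/1 = 4/1
1 + 1/(4/1) = 1 + 1/4 = 5/4
17 + 1/(5/4) = 17 + 4/5 = 89/5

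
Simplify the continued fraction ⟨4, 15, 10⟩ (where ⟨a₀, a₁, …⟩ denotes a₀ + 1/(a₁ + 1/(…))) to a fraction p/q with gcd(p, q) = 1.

a_0 = 4: 4/1
a_1 = 15: 61/15
a_2 = 10: 614/151

614/151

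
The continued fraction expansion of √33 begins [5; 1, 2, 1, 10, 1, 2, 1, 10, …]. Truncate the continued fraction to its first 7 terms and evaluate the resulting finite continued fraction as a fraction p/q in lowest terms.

787/137

Starting at the tail and folding back:
Start with 2.
1 + 1/(2/1) = 1 + 1/2 = 3/2
10 + 1/(3/2) = 10 + 2/3 = 32/3
1 + 1/(32/3) = 1 + 3/32 = 35/32
2 + 1/(35/32) = 2 + 32/35 = 102/35
1 + 1/(102/35) = 1 + 35/102 = 137/102
5 + 1/(137/102) = 5 + 102/137 = 787/137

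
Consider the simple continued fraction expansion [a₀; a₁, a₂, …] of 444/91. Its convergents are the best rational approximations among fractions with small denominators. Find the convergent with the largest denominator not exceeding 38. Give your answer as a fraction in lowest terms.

161/33

List convergents until the denominator exceeds the bound:
a_0 = 4: 4/1  (≤ bound)
a_1 = 1: 5/1  (≤ bound)
a_2 = 7: 39/8  (≤ bound)
a_3 = 3: 122/25  (≤ bound)
a_4 = 1: 161/33  (≤ bound)
a_5 = 2: 444/91  (> 38, stop)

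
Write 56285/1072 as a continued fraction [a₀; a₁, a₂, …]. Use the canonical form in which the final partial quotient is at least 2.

Repeatedly divide and take the remainder:
56285 = 52·1072 + 541, so a_0 = 52
1072 = 1·541 + 531, so a_1 = 1
541 = 1·531 + 10, so a_2 = 1
531 = 53·10 + 1, so a_3 = 53
10 = 10·1 + 0, so a_4 = 10

[52; 1, 1, 53, 10]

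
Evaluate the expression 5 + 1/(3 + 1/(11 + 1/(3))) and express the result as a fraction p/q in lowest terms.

Use the convergent recurrence hₖ = aₖ·hₖ₋₁ + hₖ₋₂ (and likewise for the denominators kₖ):
a_0 = 5: 5/1
a_1 = 3: 16/3
a_2 = 11: 181/34
a_3 = 3: 559/105

559/105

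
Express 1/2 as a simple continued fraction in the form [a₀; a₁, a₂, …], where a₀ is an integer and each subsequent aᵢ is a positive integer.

Repeatedly divide and take the remainder:
1 = 0·2 + 1, so a_0 = 0
2 = 2·1 + 0, so a_1 = 2

[0; 2]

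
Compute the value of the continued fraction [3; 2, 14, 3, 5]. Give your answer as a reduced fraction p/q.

a_0 = 3: 3/1
a_1 = 2: 7/2
a_2 = 14: 101/29
a_3 = 3: 310/89
a_4 = 5: 1651/474

1651/474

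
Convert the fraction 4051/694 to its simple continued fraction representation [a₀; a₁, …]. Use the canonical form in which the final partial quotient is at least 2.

⌊4051/694⌋ = 5, remainder 581
⌊694/581⌋ = 1, remainder 113
⌊581/113⌋ = 5, remainder 16
⌊113/16⌋ = 7, remainder 1
⌊16/1⌋ = 16, remainder 0

[5; 1, 5, 7, 16]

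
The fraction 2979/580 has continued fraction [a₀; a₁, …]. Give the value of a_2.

2979 ÷ 580 → quotient 5, remainder 79
580 ÷ 79 → quotient 7, remainder 27
79 ÷ 27 → quotient 2, remainder 25

2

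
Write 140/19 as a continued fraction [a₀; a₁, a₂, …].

[7; 2, 1, 2, 2]

Run the Euclidean algorithm, recording each quotient:
⌊140/19⌋ = 7, remainder 7
⌊19/7⌋ = 2, remainder 5
⌊7/5⌋ = 1, remainder 2
⌊5/2⌋ = 2, remainder 1
⌊2/1⌋ = 2, remainder 0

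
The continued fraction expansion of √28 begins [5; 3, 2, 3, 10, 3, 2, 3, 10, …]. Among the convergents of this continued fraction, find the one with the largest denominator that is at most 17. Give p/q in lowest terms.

List convergents until the denominator exceeds the bound:
a_0 = 5: 5/1  (≤ bound)
a_1 = 3: 16/3  (≤ bound)
a_2 = 2: 37/7  (≤ bound)
a_3 = 3: 127/24  (> 17, stop)

37/7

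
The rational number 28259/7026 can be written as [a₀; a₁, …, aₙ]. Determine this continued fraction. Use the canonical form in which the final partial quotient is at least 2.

Repeatedly divide and take the remainder:
28259 = 4·7026 + 155, so a_0 = 4
7026 = 45·155 + 51, so a_1 = 45
155 = 3·51 + 2, so a_2 = 3
51 = 25·2 + 1, so a_3 = 25
2 = 2·1 + 0, so a_4 = 2

[4; 45, 3, 25, 2]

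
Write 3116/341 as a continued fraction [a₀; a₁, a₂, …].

[9; 7, 3, 1, 11]

Run the Euclidean algorithm, recording each quotient:
3116 ÷ 341 → quotient 9, remainder 47
341 ÷ 47 → quotient 7, remainder 12
47 ÷ 12 → quotient 3, remainder 11
12 ÷ 11 → quotient 1, remainder 1
11 ÷ 1 → quotient 11, remainder 0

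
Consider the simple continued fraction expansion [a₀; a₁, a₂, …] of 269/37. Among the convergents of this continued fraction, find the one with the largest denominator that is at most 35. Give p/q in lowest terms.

80/11

a_0 = 7: 7/1  (≤ bound)
a_1 = 3: 22/3  (≤ bound)
a_2 = 1: 29/4  (≤ bound)
a_3 = 2: 80/11  (≤ bound)
a_4 = 3: 269/37  (> 35, stop)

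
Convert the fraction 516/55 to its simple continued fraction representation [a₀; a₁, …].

⌊516/55⌋ = 9, remainder 21
⌊55/21⌋ = 2, remainder 13
⌊21/13⌋ = 1, remainder 8
⌊13/8⌋ = 1, remainder 5
⌊8/5⌋ = 1, remainder 3
⌊5/3⌋ = 1, remainder 2
⌊3/2⌋ = 1, remainder 1
⌊2/1⌋ = 2, remainder 0

[9; 2, 1, 1, 1, 1, 1, 2]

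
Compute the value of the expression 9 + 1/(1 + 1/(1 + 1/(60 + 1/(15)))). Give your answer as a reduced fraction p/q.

17269/1817

a_0 = 9: 9/1
a_1 = 1: 10/1
a_2 = 1: 19/2
a_3 = 60: 1150/121
a_4 = 15: 17269/1817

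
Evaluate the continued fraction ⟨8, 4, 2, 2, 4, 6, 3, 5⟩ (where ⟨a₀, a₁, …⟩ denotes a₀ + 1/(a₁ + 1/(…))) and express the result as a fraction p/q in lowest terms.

83494/10149

a_0 = 8: 8/1
a_1 = 4: 33/4
a_2 = 2: 74/9
a_3 = 2: 181/22
a_4 = 4: 798/97
a_5 = 6: 4969/604
a_6 = 3: 15705/1909
a_7 = 5: 83494/10149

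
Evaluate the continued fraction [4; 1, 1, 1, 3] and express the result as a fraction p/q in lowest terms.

a_0 = 4: 4/1
a_1 = 1: 5/1
a_2 = 1: 9/2
a_3 = 1: 14/3
a_4 = 3: 51/11

51/11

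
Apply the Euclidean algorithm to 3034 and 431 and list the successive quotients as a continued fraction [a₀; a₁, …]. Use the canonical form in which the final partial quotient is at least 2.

[7; 25, 2, 1, 5]

3034 = 7·431 + 17, so a_0 = 7
431 = 25·17 + 6, so a_1 = 25
17 = 2·6 + 5, so a_2 = 2
6 = 1·5 + 1, so a_3 = 1
5 = 5·1 + 0, so a_4 = 5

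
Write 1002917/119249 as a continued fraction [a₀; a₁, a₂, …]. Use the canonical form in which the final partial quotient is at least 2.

[8; 2, 2, 3, 2, 33, 6, 15]

1002917 = 8·119249 + 48925, so a_0 = 8
119249 = 2·48925 + 21399, so a_1 = 2
48925 = 2·21399 + 6127, so a_2 = 2
21399 = 3·6127 + 3018, so a_3 = 3
6127 = 2·3018 + 91, so a_4 = 2
3018 = 33·91 + 15, so a_5 = 33
91 = 6·15 + 1, so a_6 = 6
15 = 15·1 + 0, so a_7 = 15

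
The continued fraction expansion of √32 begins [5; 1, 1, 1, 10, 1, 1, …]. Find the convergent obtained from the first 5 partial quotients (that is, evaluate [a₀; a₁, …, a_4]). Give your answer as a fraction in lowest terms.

181/32

Compute successive convergents:
a_0 = 5: 5/1
a_1 = 1: 6/1
a_2 = 1: 11/2
a_3 = 1: 17/3
a_4 = 10: 181/32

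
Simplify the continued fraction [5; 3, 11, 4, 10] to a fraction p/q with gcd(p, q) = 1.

7581/1424

Start with 10.
4 + 1/(10/1) = 4 + 1/10 = 41/10
11 + 1/(41/10) = 11 + 10/41 = 461/41
3 + 1/(461/41) = 3 + 41/461 = 1424/461
5 + 1/(1424/461) = 5 + 461/1424 = 7581/1424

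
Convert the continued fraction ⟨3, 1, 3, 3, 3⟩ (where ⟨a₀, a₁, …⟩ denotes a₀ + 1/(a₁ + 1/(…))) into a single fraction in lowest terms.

162/43

Starting at the tail and folding back:
Start with 3.
3 + 1/(3/1) = 3 + 1/3 = 10/3
3 + 1/(10/3) = 3 + 3/10 = 33/10
1 + 1/(33/10) = 1 + 10/33 = 43/33
3 + 1/(43/33) = 3 + 33/43 = 162/43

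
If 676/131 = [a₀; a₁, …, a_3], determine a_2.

676 ÷ 131 → quotient 5, remainder 21
131 ÷ 21 → quotient 6, remainder 5
21 ÷ 5 → quotient 4, remainder 1

4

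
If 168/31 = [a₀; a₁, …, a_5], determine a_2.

Apply division with remainder until the remainder is 0:
168 = 5·31 + 13, so a_0 = 5
31 = 2·13 + 5, so a_1 = 2
13 = 2·5 + 3, so a_2 = 2

2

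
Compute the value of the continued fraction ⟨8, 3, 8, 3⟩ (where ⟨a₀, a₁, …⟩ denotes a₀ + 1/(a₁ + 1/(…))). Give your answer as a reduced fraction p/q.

Start with 3.
8 + 1/(3/1) = 8 + 1/3 = 25/3
3 + 1/(25/3) = 3 + 3/25 = 78/25
8 + 1/(78/25) = 8 + 25/78 = 649/78

649/78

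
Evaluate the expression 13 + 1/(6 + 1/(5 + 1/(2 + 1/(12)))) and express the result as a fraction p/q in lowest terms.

Build up convergents one term at a time:
a_0 = 13: 13/1
a_1 = 6: 79/6
a_2 = 5: 408/31
a_3 = 2: 895/68
a_4 = 12: 11148/847

11148/847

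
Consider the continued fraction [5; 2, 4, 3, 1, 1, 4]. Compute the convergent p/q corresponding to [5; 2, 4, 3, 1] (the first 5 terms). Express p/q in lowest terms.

Collapse the nested fraction from the inside out:
Start with 1.
3 + 1/(1/1) = 3 + 1/1 = 4/1
4 + 1/(4/1) = 4 + 1/4 = 17/4
2 + 1/(17/4) = 2 + 4/17 = 38/17
5 + 1/(38/17) = 5 + 17/38 = 207/38

207/38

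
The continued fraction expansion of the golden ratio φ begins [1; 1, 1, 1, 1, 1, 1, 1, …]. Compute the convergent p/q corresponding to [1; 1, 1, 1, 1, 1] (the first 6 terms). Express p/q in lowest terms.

Collapse the nested fraction from the inside out:
Start with 1.
1 + 1/(1/1) = 1 + 1/1 = 2/1
1 + 1/(2/1) = 1 + 1/2 = 3/2
1 + 1/(3/2) = 1 + 2/3 = 5/3
1 + 1/(5/3) = 1 + 3/5 = 8/5
1 + 1/(8/5) = 1 + 5/8 = 13/8

13/8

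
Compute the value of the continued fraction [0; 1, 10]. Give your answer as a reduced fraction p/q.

10/11

a_0 = 0: 0/1
a_1 = 1: 1/1
a_2 = 10: 10/11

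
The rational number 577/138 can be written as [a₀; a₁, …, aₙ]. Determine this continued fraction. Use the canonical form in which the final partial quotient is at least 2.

Run the Euclidean algorithm, recording each quotient:
577 = 4·138 + 25, so a_0 = 4
138 = 5·25 + 13, so a_1 = 5
25 = 1·13 + 12, so a_2 = 1
13 = 1·12 + 1, so a_3 = 1
12 = 12·1 + 0, so a_4 = 12

[4; 5, 1, 1, 12]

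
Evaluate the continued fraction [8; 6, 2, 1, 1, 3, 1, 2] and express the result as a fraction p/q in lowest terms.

Collapse the nested fraction from the inside out:
Start with 2.
1 + 1/(2/1) = 1 + 1/2 = 3/2
3 + 1/(3/2) = 3 + 2/3 = 11/3
1 + 1/(11/3) = 1 + 3/11 = 14/11
1 + 1/(14/11) = 1 + 11/14 = 25/14
2 + 1/(25/14) = 2 + 14/25 = 64/25
6 + 1/(64/25) = 6 + 25/64 = 409/64
8 + 1/(409/64) = 8 + 64/409 = 3336/409

3336/409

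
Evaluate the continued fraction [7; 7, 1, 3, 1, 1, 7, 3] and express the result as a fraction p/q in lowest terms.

Start with 3.
7 + 1/(3/1) = 7 + 1/3 = 22/3
1 + 1/(22/3) = 1 + 3/22 = 25/22
1 + 1/(25/22) = 1 + 22/25 = 47/25
3 + 1/(47/25) = 3 + 25/47 = 166/47
1 + 1/(166/47) = 1 + 47/166 = 213/166
7 + 1/(213/166) = 7 + 166/213 = 1657/213
7 + 1/(1657/213) = 7 + 213/1657 = 11812/1657

11812/1657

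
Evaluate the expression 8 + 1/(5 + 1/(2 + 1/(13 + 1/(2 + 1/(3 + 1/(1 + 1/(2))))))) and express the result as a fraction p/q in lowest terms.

a_0 = 8: 8/1
a_1 = 5: 41/5
a_2 = 2: 90/11
a_3 = 13: 1211/148
a_4 = 2: 2512/307
a_5 = 3: 8747/1069
a_6 = 1: 11259/1376
a_7 = 2: 31265/3821

31265/3821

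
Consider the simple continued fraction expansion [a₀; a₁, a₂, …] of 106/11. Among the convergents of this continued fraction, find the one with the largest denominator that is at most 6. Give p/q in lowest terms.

29/3

List convergents until the denominator exceeds the bound:
a_0 = 9: 9/1  (≤ bound)
a_1 = 1: 10/1  (≤ bound)
a_2 = 1: 19/2  (≤ bound)
a_3 = 1: 29/3  (≤ bound)
a_4 = 3: 106/11  (> 6, stop)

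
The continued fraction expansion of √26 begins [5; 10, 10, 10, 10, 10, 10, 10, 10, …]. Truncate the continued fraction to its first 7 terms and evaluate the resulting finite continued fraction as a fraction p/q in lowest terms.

a_0 = 5: 5/1
a_1 = 10: 51/10
a_2 = 10: 515/101
a_3 = 10: 5201/1020
a_4 = 10: 52525/10301
a_5 = 10: 530451/104030
a_6 = 10: 5357035/1050601

5357035/1050601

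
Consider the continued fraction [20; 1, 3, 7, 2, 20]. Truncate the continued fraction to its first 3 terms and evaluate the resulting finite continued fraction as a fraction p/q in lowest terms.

a_0 = 20: 20/1
a_1 = 1: 21/1
a_2 = 3: 83/4

83/4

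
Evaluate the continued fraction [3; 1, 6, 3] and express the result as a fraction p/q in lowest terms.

85/22

Use the convergent recurrence hₖ = aₖ·hₖ₋₁ + hₖ₋₂ (and likewise for the denominators kₖ):
a_0 = 3: 3/1
a_1 = 1: 4/1
a_2 = 6: 27/7
a_3 = 3: 85/22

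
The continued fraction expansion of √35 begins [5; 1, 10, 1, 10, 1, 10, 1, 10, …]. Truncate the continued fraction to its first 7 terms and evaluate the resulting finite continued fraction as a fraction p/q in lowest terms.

9235/1561

a_0 = 5: 5/1
a_1 = 1: 6/1
a_2 = 10: 65/11
a_3 = 1: 71/12
a_4 = 10: 775/131
a_5 = 1: 846/143
a_6 = 10: 9235/1561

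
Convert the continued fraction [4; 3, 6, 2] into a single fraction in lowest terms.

Collapse the nested fraction from the inside out:
Start with 2.
6 + 1/(2/1) = 6 + 1/2 = 13/2
3 + 1/(13/2) = 3 + 2/13 = 41/13
4 + 1/(41/13) = 4 + 13/41 = 177/41

177/41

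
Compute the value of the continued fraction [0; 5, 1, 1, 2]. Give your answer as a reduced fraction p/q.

5/28

Start with 2.
1 + 1/(2/1) = 1 + 1/2 = 3/2
1 + 1/(3/2) = 1 + 2/3 = 5/3
5 + 1/(5/3) = 5 + 3/5 = 28/5
0 + 1/(28/5) = 0 + 5/28 = 5/28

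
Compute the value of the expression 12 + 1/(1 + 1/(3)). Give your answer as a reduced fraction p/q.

51/4

Use the convergent recurrence hₖ = aₖ·hₖ₋₁ + hₖ₋₂ (and likewise for the denominators kₖ):
a_0 = 12: 12/1
a_1 = 1: 13/1
a_2 = 3: 51/4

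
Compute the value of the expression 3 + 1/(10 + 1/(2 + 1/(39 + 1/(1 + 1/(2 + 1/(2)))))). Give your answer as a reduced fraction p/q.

Starting at the tail and folding back:
Start with 2.
2 + 1/(2/1) = 2 + 1/2 = 5/2
1 + 1/(5/2) = 1 + 2/5 = 7/5
39 + 1/(7/5) = 39 + 5/7 = 278/7
2 + 1/(278/7) = 2 + 7/278 = 563/278
10 + 1/(563/278) = 10 + 278/563 = 5908/563
3 + 1/(5908/563) = 3 + 563/5908 = 18287/5908

18287/5908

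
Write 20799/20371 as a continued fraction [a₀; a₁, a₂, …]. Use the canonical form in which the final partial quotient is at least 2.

[1; 47, 1, 1, 2, 9, 9]

20799 ÷ 20371 → quotient 1, remainder 428
20371 ÷ 428 → quotient 47, remainder 255
428 ÷ 255 → quotient 1, remainder 173
255 ÷ 173 → quotient 1, remainder 82
173 ÷ 82 → quotient 2, remainder 9
82 ÷ 9 → quotient 9, remainder 1
9 ÷ 1 → quotient 9, remainder 0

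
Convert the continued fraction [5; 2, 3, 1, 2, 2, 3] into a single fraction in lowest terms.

Start with 3.
2 + 1/(3/1) = 2 + 1/3 = 7/3
2 + 1/(7/3) = 2 + 3/7 = 17/7
1 + 1/(17/7) = 1 + 7/17 = 24/17
3 + 1/(24/17) = 3 + 17/24 = 89/24
2 + 1/(89/24) = 2 + 24/89 = 202/89
5 + 1/(202/89) = 5 + 89/202 = 1099/202

1099/202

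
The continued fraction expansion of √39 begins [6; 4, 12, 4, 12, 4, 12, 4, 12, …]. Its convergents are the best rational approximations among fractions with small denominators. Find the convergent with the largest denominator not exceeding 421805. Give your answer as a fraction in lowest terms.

List convergents until the denominator exceeds the bound:
a_0 = 6: 6/1  (≤ bound)
a_1 = 4: 25/4  (≤ bound)
a_2 = 12: 306/49  (≤ bound)
a_3 = 4: 1249/200  (≤ bound)
a_4 = 12: 15294/2449  (≤ bound)
a_5 = 4: 62425/9996  (≤ bound)
a_6 = 12: 764394/122401  (≤ bound)
a_7 = 4: 3120001/499600  (> 421805, stop)

764394/122401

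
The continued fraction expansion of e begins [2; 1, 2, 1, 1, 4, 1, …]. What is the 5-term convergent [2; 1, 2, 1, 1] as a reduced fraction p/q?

19/7

Start with 1.
1 + 1/(1/1) = 1 + 1/1 = 2/1
2 + 1/(2/1) = 2 + 1/2 = 5/2
1 + 1/(5/2) = 1 + 2/5 = 7/5
2 + 1/(7/5) = 2 + 5/7 = 19/7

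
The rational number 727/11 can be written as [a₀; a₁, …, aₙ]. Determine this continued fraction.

⌊727/11⌋ = 66, remainder 1
⌊11/1⌋ = 11, remainder 0

[66; 11]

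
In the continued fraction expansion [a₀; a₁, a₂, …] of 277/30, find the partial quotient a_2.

3

⌊277/30⌋ = 9, remainder 7
⌊30/7⌋ = 4, remainder 2
⌊7/2⌋ = 3, remainder 1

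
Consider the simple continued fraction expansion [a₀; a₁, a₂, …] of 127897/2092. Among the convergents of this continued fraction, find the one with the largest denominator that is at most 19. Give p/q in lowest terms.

a_0 = 61: 61/1  (≤ bound)
a_1 = 7: 428/7  (≤ bound)
a_2 = 2: 917/15  (≤ bound)
a_3 = 1: 1345/22  (> 19, stop)

917/15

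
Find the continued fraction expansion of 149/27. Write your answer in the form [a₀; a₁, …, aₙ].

Apply division with remainder until the remainder is 0:
149 ÷ 27 → quotient 5, remainder 14
27 ÷ 14 → quotient 1, remainder 13
14 ÷ 13 → quotient 1, remainder 1
13 ÷ 1 → quotient 13, remainder 0

[5; 1, 1, 13]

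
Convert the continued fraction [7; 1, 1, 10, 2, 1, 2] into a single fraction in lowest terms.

Work from the innermost term outward:
Start with 2.
1 + 1/(2/1) = 1 + 1/2 = 3/2
2 + 1/(3/2) = 2 + 2/3 = 8/3
10 + 1/(8/3) = 10 + 3/8 = 83/8
1 + 1/(83/8) = 1 + 8/83 = 91/83
1 + 1/(91/83) = 1 + 83/91 = 174/91
7 + 1/(174/91) = 7 + 91/174 = 1309/174

1309/174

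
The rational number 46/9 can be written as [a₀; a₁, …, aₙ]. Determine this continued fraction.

[5; 9]

⌊46/9⌋ = 5, remainder 1
⌊9/1⌋ = 9, remainder 0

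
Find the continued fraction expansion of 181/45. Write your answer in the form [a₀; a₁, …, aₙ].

[4; 45]

181 ÷ 45 → quotient 4, remainder 1
45 ÷ 1 → quotient 45, remainder 0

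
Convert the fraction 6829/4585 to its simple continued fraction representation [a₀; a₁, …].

[1; 2, 23, 7, 2, 6]

⌊6829/4585⌋ = 1, remainder 2244
⌊4585/2244⌋ = 2, remainder 97
⌊2244/97⌋ = 23, remainder 13
⌊97/13⌋ = 7, remainder 6
⌊13/6⌋ = 2, remainder 1
⌊6/1⌋ = 6, remainder 0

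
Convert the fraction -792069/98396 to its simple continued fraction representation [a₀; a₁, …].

[-9; 1, 19, 13, 28, 1, 12]

Repeatedly divide and take the remainder:
⌊-792069/98396⌋ = -9, remainder 93495
⌊98396/93495⌋ = 1, remainder 4901
⌊93495/4901⌋ = 19, remainder 376
⌊4901/376⌋ = 13, remainder 13
⌊376/13⌋ = 28, remainder 12
⌊13/12⌋ = 1, remainder 1
⌊12/1⌋ = 12, remainder 0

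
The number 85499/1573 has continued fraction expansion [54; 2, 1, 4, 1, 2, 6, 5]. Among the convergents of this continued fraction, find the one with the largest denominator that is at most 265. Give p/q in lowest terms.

2609/48

a_0 = 54: 54/1  (≤ bound)
a_1 = 2: 109/2  (≤ bound)
a_2 = 1: 163/3  (≤ bound)
a_3 = 4: 761/14  (≤ bound)
a_4 = 1: 924/17  (≤ bound)
a_5 = 2: 2609/48  (≤ bound)
a_6 = 6: 16578/305  (> 265, stop)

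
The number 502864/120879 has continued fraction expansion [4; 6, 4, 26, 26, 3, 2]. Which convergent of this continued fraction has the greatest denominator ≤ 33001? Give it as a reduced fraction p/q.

71058/17081

List convergents until the denominator exceeds the bound:
a_0 = 4: 4/1  (≤ bound)
a_1 = 6: 25/6  (≤ bound)
a_2 = 4: 104/25  (≤ bound)
a_3 = 26: 2729/656  (≤ bound)
a_4 = 26: 71058/17081  (≤ bound)
a_5 = 3: 215903/51899  (> 33001, stop)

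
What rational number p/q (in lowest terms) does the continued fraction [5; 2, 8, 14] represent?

1313/240

a_0 = 5: 5/1
a_1 = 2: 11/2
a_2 = 8: 93/17
a_3 = 14: 1313/240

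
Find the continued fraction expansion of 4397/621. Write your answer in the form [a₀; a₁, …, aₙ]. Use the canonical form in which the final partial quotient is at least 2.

[7; 12, 2, 2, 1, 1, 1, 2]

Run the Euclidean algorithm, recording each quotient:
4397 = 7·621 + 50, so a_0 = 7
621 = 12·50 + 21, so a_1 = 12
50 = 2·21 + 8, so a_2 = 2
21 = 2·8 + 5, so a_3 = 2
8 = 1·5 + 3, so a_4 = 1
5 = 1·3 + 2, so a_5 = 1
3 = 1·2 + 1, so a_6 = 1
2 = 2·1 + 0, so a_7 = 2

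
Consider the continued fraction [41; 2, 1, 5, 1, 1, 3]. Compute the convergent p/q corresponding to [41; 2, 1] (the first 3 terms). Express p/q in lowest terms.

Collapse the nested fraction from the inside out:
Start with 1.
2 + 1/(1/1) = 2 + 1/1 = 3/1
41 + 1/(3/1) = 41 + 1/3 = 124/3

124/3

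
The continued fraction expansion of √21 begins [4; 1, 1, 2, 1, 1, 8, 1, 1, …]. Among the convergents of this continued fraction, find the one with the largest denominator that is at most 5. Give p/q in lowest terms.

a_0 = 4: 4/1  (≤ bound)
a_1 = 1: 5/1  (≤ bound)
a_2 = 1: 9/2  (≤ bound)
a_3 = 2: 23/5  (≤ bound)
a_4 = 1: 32/7  (> 5, stop)

23/5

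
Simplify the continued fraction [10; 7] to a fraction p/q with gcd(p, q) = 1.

Work from the innermost term outward:
Start with 7.
10 + 1/(7/1) = 10 + 1/7 = 71/7

71/7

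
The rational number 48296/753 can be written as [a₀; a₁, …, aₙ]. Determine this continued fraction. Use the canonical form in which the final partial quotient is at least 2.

[64; 7, 4, 6, 4]

⌊48296/753⌋ = 64, remainder 104
⌊753/104⌋ = 7, remainder 25
⌊104/25⌋ = 4, remainder 4
⌊25/4⌋ = 6, remainder 1
⌊4/1⌋ = 4, remainder 0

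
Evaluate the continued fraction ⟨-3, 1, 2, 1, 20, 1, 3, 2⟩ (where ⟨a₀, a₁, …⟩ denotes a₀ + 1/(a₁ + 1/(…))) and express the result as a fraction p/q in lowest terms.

-1746/775

Start with 2.
3 + 1/(2/1) = 3 + 1/2 = 7/2
1 + 1/(7/2) = 1 + 2/7 = 9/7
20 + 1/(9/7) = 20 + 7/9 = 187/9
1 + 1/(187/9) = 1 + 9/187 = 196/187
2 + 1/(196/187) = 2 + 187/196 = 579/196
1 + 1/(579/196) = 1 + 196/579 = 775/579
-3 + 1/(775/579) = -3 + 579/775 = -1746/775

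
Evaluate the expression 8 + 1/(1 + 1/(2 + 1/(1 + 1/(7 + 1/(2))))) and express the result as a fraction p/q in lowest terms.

Build up convergents one term at a time:
a_0 = 8: 8/1
a_1 = 1: 9/1
a_2 = 2: 26/3
a_3 = 1: 35/4
a_4 = 7: 271/31
a_5 = 2: 577/66

577/66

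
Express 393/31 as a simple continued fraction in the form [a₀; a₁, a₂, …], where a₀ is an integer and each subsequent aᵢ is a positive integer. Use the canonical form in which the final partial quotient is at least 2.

[12; 1, 2, 10]

⌊393/31⌋ = 12, remainder 21
⌊31/21⌋ = 1, remainder 10
⌊21/10⌋ = 2, remainder 1
⌊10/1⌋ = 10, remainder 0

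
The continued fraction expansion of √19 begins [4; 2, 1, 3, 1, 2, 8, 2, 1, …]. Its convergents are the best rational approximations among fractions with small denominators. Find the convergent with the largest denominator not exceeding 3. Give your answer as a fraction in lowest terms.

13/3

List convergents until the denominator exceeds the bound:
a_0 = 4: 4/1  (≤ bound)
a_1 = 2: 9/2  (≤ bound)
a_2 = 1: 13/3  (≤ bound)
a_3 = 3: 48/11  (> 3, stop)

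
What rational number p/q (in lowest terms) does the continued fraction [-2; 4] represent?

Start with 4.
-2 + 1/(4/1) = -2 + 1/4 = -7/4

-7/4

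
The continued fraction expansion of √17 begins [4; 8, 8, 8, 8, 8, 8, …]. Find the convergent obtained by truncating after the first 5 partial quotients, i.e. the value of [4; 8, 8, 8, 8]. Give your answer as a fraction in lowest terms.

17684/4289

Work from the innermost term outward:
Start with 8.
8 + 1/(8/1) = 8 + 1/8 = 65/8
8 + 1/(65/8) = 8 + 8/65 = 528/65
8 + 1/(528/65) = 8 + 65/528 = 4289/528
4 + 1/(4289/528) = 4 + 528/4289 = 17684/4289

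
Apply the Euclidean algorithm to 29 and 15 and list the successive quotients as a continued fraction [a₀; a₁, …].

⌊29/15⌋ = 1, remainder 14
⌊15/14⌋ = 1, remainder 1
⌊14/1⌋ = 14, remainder 0

[1; 1, 14]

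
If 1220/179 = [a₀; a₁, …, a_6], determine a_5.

1220 ÷ 179 → quotient 6, remainder 146
179 ÷ 146 → quotient 1, remainder 33
146 ÷ 33 → quotient 4, remainder 14
33 ÷ 14 → quotient 2, remainder 5
14 ÷ 5 → quotient 2, remainder 4
5 ÷ 4 → quotient 1, remainder 1

1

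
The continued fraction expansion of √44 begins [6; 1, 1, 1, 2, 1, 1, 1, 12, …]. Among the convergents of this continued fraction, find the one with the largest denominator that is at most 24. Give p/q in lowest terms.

List convergents until the denominator exceeds the bound:
a_0 = 6: 6/1  (≤ bound)
a_1 = 1: 7/1  (≤ bound)
a_2 = 1: 13/2  (≤ bound)
a_3 = 1: 20/3  (≤ bound)
a_4 = 2: 53/8  (≤ bound)
a_5 = 1: 73/11  (≤ bound)
a_6 = 1: 126/19  (≤ bound)
a_7 = 1: 199/30  (> 24, stop)

126/19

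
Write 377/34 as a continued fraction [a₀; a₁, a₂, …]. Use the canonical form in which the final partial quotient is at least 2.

[11; 11, 3]

Apply division with remainder until the remainder is 0:
377 ÷ 34 → quotient 11, remainder 3
34 ÷ 3 → quotient 11, remainder 1
3 ÷ 1 → quotient 3, remainder 0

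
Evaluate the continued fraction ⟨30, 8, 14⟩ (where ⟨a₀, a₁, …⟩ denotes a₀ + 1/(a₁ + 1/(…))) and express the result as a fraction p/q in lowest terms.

Start with 14.
8 + 1/(14/1) = 8 + 1/14 = 113/14
30 + 1/(113/14) = 30 + 14/113 = 3404/113

3404/113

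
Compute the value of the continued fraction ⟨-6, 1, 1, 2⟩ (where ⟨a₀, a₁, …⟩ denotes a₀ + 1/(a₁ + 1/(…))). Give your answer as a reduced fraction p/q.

a_0 = -6: -6/1
a_1 = 1: -5/1
a_2 = 1: -11/2
a_3 = 2: -27/5

-27/5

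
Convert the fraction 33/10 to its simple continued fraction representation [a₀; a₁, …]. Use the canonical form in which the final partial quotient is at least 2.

[3; 3, 3]

Apply division with remainder until the remainder is 0:
⌊33/10⌋ = 3, remainder 3
⌊10/3⌋ = 3, remainder 1
⌊3/1⌋ = 3, remainder 0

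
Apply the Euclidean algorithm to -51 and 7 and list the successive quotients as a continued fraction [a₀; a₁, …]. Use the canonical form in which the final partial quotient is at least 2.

-51 = -8·7 + 5, so a_0 = -8
7 = 1·5 + 2, so a_1 = 1
5 = 2·2 + 1, so a_2 = 2
2 = 2·1 + 0, so a_3 = 2

[-8; 1, 2, 2]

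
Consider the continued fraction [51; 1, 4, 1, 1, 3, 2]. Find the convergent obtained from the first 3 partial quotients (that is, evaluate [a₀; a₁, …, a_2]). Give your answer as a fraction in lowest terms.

259/5

Start with 4.
1 + 1/(4/1) = 1 + 1/4 = 5/4
51 + 1/(5/4) = 51 + 4/5 = 259/5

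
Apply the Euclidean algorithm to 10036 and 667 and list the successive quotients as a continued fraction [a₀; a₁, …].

⌊10036/667⌋ = 15, remainder 31
⌊667/31⌋ = 21, remainder 16
⌊31/16⌋ = 1, remainder 15
⌊16/15⌋ = 1, remainder 1
⌊15/1⌋ = 15, remainder 0

[15; 21, 1, 1, 15]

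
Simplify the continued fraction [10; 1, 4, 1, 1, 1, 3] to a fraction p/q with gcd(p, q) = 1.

Build up convergents one term at a time:
a_0 = 10: 10/1
a_1 = 1: 11/1
a_2 = 4: 54/5
a_3 = 1: 65/6
a_4 = 1: 119/11
a_5 = 1: 184/17
a_6 = 3: 671/62

671/62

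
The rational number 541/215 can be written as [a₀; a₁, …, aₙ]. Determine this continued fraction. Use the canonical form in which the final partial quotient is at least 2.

[2; 1, 1, 14, 1, 6]

541 = 2·215 + 111, so a_0 = 2
215 = 1·111 + 104, so a_1 = 1
111 = 1·104 + 7, so a_2 = 1
104 = 14·7 + 6, so a_3 = 14
7 = 1·6 + 1, so a_4 = 1
6 = 6·1 + 0, so a_5 = 6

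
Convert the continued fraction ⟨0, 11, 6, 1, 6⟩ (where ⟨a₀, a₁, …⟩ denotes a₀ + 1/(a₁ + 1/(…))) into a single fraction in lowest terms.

48/535

Start with 6.
1 + 1/(6/1) = 1 + 1/6 = 7/6
6 + 1/(7/6) = 6 + 6/7 = 48/7
11 + 1/(48/7) = 11 + 7/48 = 535/48
0 + 1/(535/48) = 0 + 48/535 = 48/535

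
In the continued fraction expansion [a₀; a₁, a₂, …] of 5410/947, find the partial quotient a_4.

13

5410 ÷ 947 → quotient 5, remainder 675
947 ÷ 675 → quotient 1, remainder 272
675 ÷ 272 → quotient 2, remainder 131
272 ÷ 131 → quotient 2, remainder 10
131 ÷ 10 → quotient 13, remainder 1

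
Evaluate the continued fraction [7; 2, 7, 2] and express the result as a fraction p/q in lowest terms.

Start with 2.
7 + 1/(2/1) = 7 + 1/2 = 15/2
2 + 1/(15/2) = 2 + 2/15 = 32/15
7 + 1/(32/15) = 7 + 15/32 = 239/32

239/32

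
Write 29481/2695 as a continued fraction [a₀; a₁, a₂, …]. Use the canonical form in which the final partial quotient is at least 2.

[10; 1, 15, 2, 3, 4, 2, 2]

29481 ÷ 2695 → quotient 10, remainder 2531
2695 ÷ 2531 → quotient 1, remainder 164
2531 ÷ 164 → quotient 15, remainder 71
164 ÷ 71 → quotient 2, remainder 22
71 ÷ 22 → quotient 3, remainder 5
22 ÷ 5 → quotient 4, remainder 2
5 ÷ 2 → quotient 2, remainder 1
2 ÷ 1 → quotient 2, remainder 0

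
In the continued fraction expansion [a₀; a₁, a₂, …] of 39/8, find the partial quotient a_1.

1

Apply division with remainder until the remainder is 0:
⌊39/8⌋ = 4, remainder 7
⌊8/7⌋ = 1, remainder 1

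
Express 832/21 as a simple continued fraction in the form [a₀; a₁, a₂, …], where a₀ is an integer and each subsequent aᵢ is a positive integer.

Apply division with remainder until the remainder is 0:
⌊832/21⌋ = 39, remainder 13
⌊21/13⌋ = 1, remainder 8
⌊13/8⌋ = 1, remainder 5
⌊8/5⌋ = 1, remainder 3
⌊5/3⌋ = 1, remainder 2
⌊3/2⌋ = 1, remainder 1
⌊2/1⌋ = 2, remainder 0

[39; 1, 1, 1, 1, 1, 2]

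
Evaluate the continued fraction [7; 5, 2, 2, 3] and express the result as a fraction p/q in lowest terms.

661/92

Collapse the nested fraction from the inside out:
Start with 3.
2 + 1/(3/1) = 2 + 1/3 = 7/3
2 + 1/(7/3) = 2 + 3/7 = 17/7
5 + 1/(17/7) = 5 + 7/17 = 92/17
7 + 1/(92/17) = 7 + 17/92 = 661/92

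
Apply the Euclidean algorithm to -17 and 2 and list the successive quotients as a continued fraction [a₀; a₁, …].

⌊-17/2⌋ = -9, remainder 1
⌊2/1⌋ = 2, remainder 0

[-9; 2]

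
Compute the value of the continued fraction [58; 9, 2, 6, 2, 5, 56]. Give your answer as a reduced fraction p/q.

Work from the innermost term outward:
Start with 56.
5 + 1/(56/1) = 5 + 1/56 = 281/56
2 + 1/(281/56) = 2 + 56/281 = 618/281
6 + 1/(618/281) = 6 + 281/618 = 3989/618
2 + 1/(3989/618) = 2 + 618/3989 = 8596/3989
9 + 1/(8596/3989) = 9 + 3989/8596 = 81353/8596
58 + 1/(81353/8596) = 58 + 8596/81353 = 4727070/81353

4727070/81353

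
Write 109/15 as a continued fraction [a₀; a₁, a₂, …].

Repeatedly divide and take the remainder:
⌊109/15⌋ = 7, remainder 4
⌊15/4⌋ = 3, remainder 3
⌊4/3⌋ = 1, remainder 1
⌊3/1⌋ = 3, remainder 0

[7; 3, 1, 3]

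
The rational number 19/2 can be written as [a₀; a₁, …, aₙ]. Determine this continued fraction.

Repeatedly divide and take the remainder:
⌊19/2⌋ = 9, remainder 1
⌊2/1⌋ = 2, remainder 0

[9; 2]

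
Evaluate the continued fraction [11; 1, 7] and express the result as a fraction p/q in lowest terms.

Starting at the tail and folding back:
Start with 7.
1 + 1/(7/1) = 1 + 1/7 = 8/7
11 + 1/(8/7) = 11 + 7/8 = 95/8

95/8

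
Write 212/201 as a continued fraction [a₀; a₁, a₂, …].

212 = 1·201 + 11, so a_0 = 1
201 = 18·11 + 3, so a_1 = 18
11 = 3·3 + 2, so a_2 = 3
3 = 1·2 + 1, so a_3 = 1
2 = 2·1 + 0, so a_4 = 2

[1; 18, 3, 1, 2]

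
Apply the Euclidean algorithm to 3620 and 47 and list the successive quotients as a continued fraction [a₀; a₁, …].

[77; 47]

⌊3620/47⌋ = 77, remainder 1
⌊47/1⌋ = 47, remainder 0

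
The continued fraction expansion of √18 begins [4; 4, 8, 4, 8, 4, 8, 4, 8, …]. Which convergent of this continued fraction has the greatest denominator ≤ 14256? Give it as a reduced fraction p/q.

List convergents until the denominator exceeds the bound:
a_0 = 4: 4/1  (≤ bound)
a_1 = 4: 17/4  (≤ bound)
a_2 = 8: 140/33  (≤ bound)
a_3 = 4: 577/136  (≤ bound)
a_4 = 8: 4756/1121  (≤ bound)
a_5 = 4: 19601/4620  (≤ bound)
a_6 = 8: 161564/38081  (> 14256, stop)

19601/4620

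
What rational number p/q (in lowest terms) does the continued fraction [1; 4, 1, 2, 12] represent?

210/173

Starting at the tail and folding back:
Start with 12.
2 + 1/(12/1) = 2 + 1/12 = 25/12
1 + 1/(25/12) = 1 + 12/25 = 37/25
4 + 1/(37/25) = 4 + 25/37 = 173/37
1 + 1/(173/37) = 1 + 37/173 = 210/173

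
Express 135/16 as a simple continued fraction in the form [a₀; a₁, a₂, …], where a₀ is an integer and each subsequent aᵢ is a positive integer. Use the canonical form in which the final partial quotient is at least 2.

[8; 2, 3, 2]

Run the Euclidean algorithm, recording each quotient:
135 ÷ 16 → quotient 8, remainder 7
16 ÷ 7 → quotient 2, remainder 2
7 ÷ 2 → quotient 3, remainder 1
2 ÷ 1 → quotient 2, remainder 0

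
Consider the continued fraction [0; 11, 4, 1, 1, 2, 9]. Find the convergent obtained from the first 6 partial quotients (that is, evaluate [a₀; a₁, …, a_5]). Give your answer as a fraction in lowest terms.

23/258

a_0 = 0: 0/1
a_1 = 11: 1/11
a_2 = 4: 4/45
a_3 = 1: 5/56
a_4 = 1: 9/101
a_5 = 2: 23/258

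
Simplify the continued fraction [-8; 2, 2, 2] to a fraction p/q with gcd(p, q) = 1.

Start with 2.
2 + 1/(2/1) = 2 + 1/2 = 5/2
2 + 1/(5/2) = 2 + 2/5 = 12/5
-8 + 1/(12/5) = -8 + 5/12 = -91/12

-91/12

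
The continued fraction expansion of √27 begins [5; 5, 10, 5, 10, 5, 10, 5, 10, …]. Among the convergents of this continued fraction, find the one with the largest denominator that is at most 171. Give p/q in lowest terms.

265/51

a_0 = 5: 5/1  (≤ bound)
a_1 = 5: 26/5  (≤ bound)
a_2 = 10: 265/51  (≤ bound)
a_3 = 5: 1351/260  (> 171, stop)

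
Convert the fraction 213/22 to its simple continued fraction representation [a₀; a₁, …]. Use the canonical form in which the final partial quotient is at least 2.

213 = 9·22 + 15, so a_0 = 9
22 = 1·15 + 7, so a_1 = 1
15 = 2·7 + 1, so a_2 = 2
7 = 7·1 + 0, so a_3 = 7

[9; 1, 2, 7]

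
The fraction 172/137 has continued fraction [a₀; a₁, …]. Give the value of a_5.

172 ÷ 137 → quotient 1, remainder 35
137 ÷ 35 → quotient 3, remainder 32
35 ÷ 32 → quotient 1, remainder 3
32 ÷ 3 → quotient 10, remainder 2
3 ÷ 2 → quotient 1, remainder 1
2 ÷ 1 → quotient 2, remainder 0

2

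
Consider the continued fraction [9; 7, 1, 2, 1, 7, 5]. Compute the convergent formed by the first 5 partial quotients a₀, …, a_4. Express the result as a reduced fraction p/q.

Start with 1.
2 + 1/(1/1) = 2 + 1/1 = 3/1
1 + 1/(3/1) = 1 + 1/3 = 4/3
7 + 1/(4/3) = 7 + 3/4 = 31/4
9 + 1/(31/4) = 9 + 4/31 = 283/31

283/31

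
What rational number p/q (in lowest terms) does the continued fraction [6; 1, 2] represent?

20/3

Work from the innermost term outward:
Start with 2.
1 + 1/(2/1) = 1 + 1/2 = 3/2
6 + 1/(3/2) = 6 + 2/3 = 20/3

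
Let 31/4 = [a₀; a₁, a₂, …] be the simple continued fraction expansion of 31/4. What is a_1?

1

⌊31/4⌋ = 7, remainder 3
⌊4/3⌋ = 1, remainder 1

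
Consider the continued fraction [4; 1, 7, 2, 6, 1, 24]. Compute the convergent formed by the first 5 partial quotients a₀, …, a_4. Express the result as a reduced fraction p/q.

537/110

Build up convergents one term at a time:
a_0 = 4: 4/1
a_1 = 1: 5/1
a_2 = 7: 39/8
a_3 = 2: 83/17
a_4 = 6: 537/110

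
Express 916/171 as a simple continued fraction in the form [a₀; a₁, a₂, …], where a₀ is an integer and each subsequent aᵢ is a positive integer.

Apply division with remainder until the remainder is 0:
916 = 5·171 + 61, so a_0 = 5
171 = 2·61 + 49, so a_1 = 2
61 = 1·49 + 12, so a_2 = 1
49 = 4·12 + 1, so a_3 = 4
12 = 12·1 + 0, so a_4 = 12

[5; 2, 1, 4, 12]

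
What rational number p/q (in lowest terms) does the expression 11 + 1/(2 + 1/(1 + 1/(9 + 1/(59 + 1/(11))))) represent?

Start with 11.
59 + 1/(11/1) = 59 + 1/11 = 650/11
9 + 1/(650/11) = 9 + 11/650 = 5861/650
1 + 1/(5861/650) = 1 + 650/5861 = 6511/5861
2 + 1/(6511/5861) = 2 + 5861/6511 = 18883/6511
11 + 1/(18883/6511) = 11 + 6511/18883 = 214224/18883

214224/18883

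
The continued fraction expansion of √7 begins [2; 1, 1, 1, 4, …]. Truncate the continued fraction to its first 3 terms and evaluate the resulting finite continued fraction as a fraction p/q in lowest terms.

5/2

Build up convergents one term at a time:
a_0 = 2: 2/1
a_1 = 1: 3/1
a_2 = 1: 5/2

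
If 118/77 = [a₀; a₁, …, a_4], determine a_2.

Repeatedly divide and take the remainder:
⌊118/77⌋ = 1, remainder 41
⌊77/41⌋ = 1, remainder 36
⌊41/36⌋ = 1, remainder 5

1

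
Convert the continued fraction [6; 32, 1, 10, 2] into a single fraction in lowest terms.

4565/757

a_0 = 6: 6/1
a_1 = 32: 193/32
a_2 = 1: 199/33
a_3 = 10: 2183/362
a_4 = 2: 4565/757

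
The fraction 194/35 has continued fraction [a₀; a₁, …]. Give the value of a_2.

1

Apply division with remainder until the remainder is 0:
⌊194/35⌋ = 5, remainder 19
⌊35/19⌋ = 1, remainder 16
⌊19/16⌋ = 1, remainder 3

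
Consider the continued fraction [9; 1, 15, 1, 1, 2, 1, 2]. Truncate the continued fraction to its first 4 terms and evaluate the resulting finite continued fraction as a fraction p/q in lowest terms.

Collapse the nested fraction from the inside out:
Start with 1.
15 + 1/(1/1) = 15 + 1/1 = 16/1
1 + 1/(16/1) = 1 + 1/16 = 17/16
9 + 1/(17/16) = 9 + 16/17 = 169/17

169/17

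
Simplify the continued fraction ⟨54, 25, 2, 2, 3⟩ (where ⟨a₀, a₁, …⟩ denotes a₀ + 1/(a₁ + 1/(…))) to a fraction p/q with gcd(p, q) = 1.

Collapse the nested fraction from the inside out:
Start with 3.
2 + 1/(3/1) = 2 + 1/3 = 7/3
2 + 1/(7/3) = 2 + 3/7 = 17/7
25 + 1/(17/7) = 25 + 7/17 = 432/17
54 + 1/(432/17) = 54 + 17/432 = 23345/432

23345/432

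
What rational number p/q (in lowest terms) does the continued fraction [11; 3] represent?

34/3

Start with 3.
11 + 1/(3/1) = 11 + 1/3 = 34/3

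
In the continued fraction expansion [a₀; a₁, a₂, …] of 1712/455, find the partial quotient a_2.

3

Run the Euclidean algorithm, recording each quotient:
1712 ÷ 455 → quotient 3, remainder 347
455 ÷ 347 → quotient 1, remainder 108
347 ÷ 108 → quotient 3, remainder 23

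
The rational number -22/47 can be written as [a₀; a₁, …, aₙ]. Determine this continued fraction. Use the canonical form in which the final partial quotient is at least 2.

[-1; 1, 1, 7, 3]

-22 ÷ 47 → quotient -1, remainder 25
47 ÷ 25 → quotient 1, remainder 22
25 ÷ 22 → quotient 1, remainder 3
22 ÷ 3 → quotient 7, remainder 1
3 ÷ 1 → quotient 3, remainder 0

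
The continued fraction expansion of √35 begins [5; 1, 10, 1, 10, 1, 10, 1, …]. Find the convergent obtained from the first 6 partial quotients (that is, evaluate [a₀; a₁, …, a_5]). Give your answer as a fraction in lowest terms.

846/143

Start with 1.
10 + 1/(1/1) = 10 + 1/1 = 11/1
1 + 1/(11/1) = 1 + 1/11 = 12/11
10 + 1/(12/11) = 10 + 11/12 = 131/12
1 + 1/(131/12) = 1 + 12/131 = 143/131
5 + 1/(143/131) = 5 + 131/143 = 846/143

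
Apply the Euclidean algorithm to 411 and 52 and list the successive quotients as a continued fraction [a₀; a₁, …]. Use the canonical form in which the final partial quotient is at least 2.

411 ÷ 52 → quotient 7, remainder 47
52 ÷ 47 → quotient 1, remainder 5
47 ÷ 5 → quotient 9, remainder 2
5 ÷ 2 → quotient 2, remainder 1
2 ÷ 1 → quotient 2, remainder 0

[7; 1, 9, 2, 2]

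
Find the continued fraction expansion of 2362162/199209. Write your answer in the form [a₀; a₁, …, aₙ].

[11; 1, 6, 36, 56, 4, 1, 2]

⌊2362162/199209⌋ = 11, remainder 170863
⌊199209/170863⌋ = 1, remainder 28346
⌊170863/28346⌋ = 6, remainder 787
⌊28346/787⌋ = 36, remainder 14
⌊787/14⌋ = 56, remainder 3
⌊14/3⌋ = 4, remainder 2
⌊3/2⌋ = 1, remainder 1
⌊2/1⌋ = 2, remainder 0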